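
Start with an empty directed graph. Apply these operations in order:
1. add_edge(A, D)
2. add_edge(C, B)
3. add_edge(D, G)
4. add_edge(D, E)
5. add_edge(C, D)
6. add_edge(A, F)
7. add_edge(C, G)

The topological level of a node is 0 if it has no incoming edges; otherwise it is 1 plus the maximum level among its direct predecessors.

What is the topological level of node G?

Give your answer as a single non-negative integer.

Op 1: add_edge(A, D). Edges now: 1
Op 2: add_edge(C, B). Edges now: 2
Op 3: add_edge(D, G). Edges now: 3
Op 4: add_edge(D, E). Edges now: 4
Op 5: add_edge(C, D). Edges now: 5
Op 6: add_edge(A, F). Edges now: 6
Op 7: add_edge(C, G). Edges now: 7
Compute levels (Kahn BFS):
  sources (in-degree 0): A, C
  process A: level=0
    A->D: in-degree(D)=1, level(D)>=1
    A->F: in-degree(F)=0, level(F)=1, enqueue
  process C: level=0
    C->B: in-degree(B)=0, level(B)=1, enqueue
    C->D: in-degree(D)=0, level(D)=1, enqueue
    C->G: in-degree(G)=1, level(G)>=1
  process F: level=1
  process B: level=1
  process D: level=1
    D->E: in-degree(E)=0, level(E)=2, enqueue
    D->G: in-degree(G)=0, level(G)=2, enqueue
  process E: level=2
  process G: level=2
All levels: A:0, B:1, C:0, D:1, E:2, F:1, G:2
level(G) = 2

Answer: 2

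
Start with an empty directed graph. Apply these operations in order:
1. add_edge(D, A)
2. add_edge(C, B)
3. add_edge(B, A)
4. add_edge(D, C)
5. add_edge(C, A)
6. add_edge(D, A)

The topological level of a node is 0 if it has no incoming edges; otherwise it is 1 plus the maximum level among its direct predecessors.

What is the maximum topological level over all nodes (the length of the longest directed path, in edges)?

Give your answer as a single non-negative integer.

Answer: 3

Derivation:
Op 1: add_edge(D, A). Edges now: 1
Op 2: add_edge(C, B). Edges now: 2
Op 3: add_edge(B, A). Edges now: 3
Op 4: add_edge(D, C). Edges now: 4
Op 5: add_edge(C, A). Edges now: 5
Op 6: add_edge(D, A) (duplicate, no change). Edges now: 5
Compute levels (Kahn BFS):
  sources (in-degree 0): D
  process D: level=0
    D->A: in-degree(A)=2, level(A)>=1
    D->C: in-degree(C)=0, level(C)=1, enqueue
  process C: level=1
    C->A: in-degree(A)=1, level(A)>=2
    C->B: in-degree(B)=0, level(B)=2, enqueue
  process B: level=2
    B->A: in-degree(A)=0, level(A)=3, enqueue
  process A: level=3
All levels: A:3, B:2, C:1, D:0
max level = 3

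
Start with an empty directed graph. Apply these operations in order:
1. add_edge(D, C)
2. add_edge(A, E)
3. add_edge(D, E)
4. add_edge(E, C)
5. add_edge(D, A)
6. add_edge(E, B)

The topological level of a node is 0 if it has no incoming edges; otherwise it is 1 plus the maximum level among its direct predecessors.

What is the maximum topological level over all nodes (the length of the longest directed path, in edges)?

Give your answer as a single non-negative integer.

Op 1: add_edge(D, C). Edges now: 1
Op 2: add_edge(A, E). Edges now: 2
Op 3: add_edge(D, E). Edges now: 3
Op 4: add_edge(E, C). Edges now: 4
Op 5: add_edge(D, A). Edges now: 5
Op 6: add_edge(E, B). Edges now: 6
Compute levels (Kahn BFS):
  sources (in-degree 0): D
  process D: level=0
    D->A: in-degree(A)=0, level(A)=1, enqueue
    D->C: in-degree(C)=1, level(C)>=1
    D->E: in-degree(E)=1, level(E)>=1
  process A: level=1
    A->E: in-degree(E)=0, level(E)=2, enqueue
  process E: level=2
    E->B: in-degree(B)=0, level(B)=3, enqueue
    E->C: in-degree(C)=0, level(C)=3, enqueue
  process B: level=3
  process C: level=3
All levels: A:1, B:3, C:3, D:0, E:2
max level = 3

Answer: 3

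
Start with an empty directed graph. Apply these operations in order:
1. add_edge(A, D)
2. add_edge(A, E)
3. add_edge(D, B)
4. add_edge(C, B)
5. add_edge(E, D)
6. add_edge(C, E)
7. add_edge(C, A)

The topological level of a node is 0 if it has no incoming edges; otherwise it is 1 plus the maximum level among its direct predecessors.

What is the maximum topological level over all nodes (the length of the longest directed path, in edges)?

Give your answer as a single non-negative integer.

Op 1: add_edge(A, D). Edges now: 1
Op 2: add_edge(A, E). Edges now: 2
Op 3: add_edge(D, B). Edges now: 3
Op 4: add_edge(C, B). Edges now: 4
Op 5: add_edge(E, D). Edges now: 5
Op 6: add_edge(C, E). Edges now: 6
Op 7: add_edge(C, A). Edges now: 7
Compute levels (Kahn BFS):
  sources (in-degree 0): C
  process C: level=0
    C->A: in-degree(A)=0, level(A)=1, enqueue
    C->B: in-degree(B)=1, level(B)>=1
    C->E: in-degree(E)=1, level(E)>=1
  process A: level=1
    A->D: in-degree(D)=1, level(D)>=2
    A->E: in-degree(E)=0, level(E)=2, enqueue
  process E: level=2
    E->D: in-degree(D)=0, level(D)=3, enqueue
  process D: level=3
    D->B: in-degree(B)=0, level(B)=4, enqueue
  process B: level=4
All levels: A:1, B:4, C:0, D:3, E:2
max level = 4

Answer: 4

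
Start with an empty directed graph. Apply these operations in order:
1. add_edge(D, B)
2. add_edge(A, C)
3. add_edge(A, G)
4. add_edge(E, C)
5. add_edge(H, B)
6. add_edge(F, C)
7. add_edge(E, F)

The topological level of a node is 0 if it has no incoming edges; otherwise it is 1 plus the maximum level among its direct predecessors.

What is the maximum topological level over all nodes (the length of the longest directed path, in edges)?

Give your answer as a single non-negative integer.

Answer: 2

Derivation:
Op 1: add_edge(D, B). Edges now: 1
Op 2: add_edge(A, C). Edges now: 2
Op 3: add_edge(A, G). Edges now: 3
Op 4: add_edge(E, C). Edges now: 4
Op 5: add_edge(H, B). Edges now: 5
Op 6: add_edge(F, C). Edges now: 6
Op 7: add_edge(E, F). Edges now: 7
Compute levels (Kahn BFS):
  sources (in-degree 0): A, D, E, H
  process A: level=0
    A->C: in-degree(C)=2, level(C)>=1
    A->G: in-degree(G)=0, level(G)=1, enqueue
  process D: level=0
    D->B: in-degree(B)=1, level(B)>=1
  process E: level=0
    E->C: in-degree(C)=1, level(C)>=1
    E->F: in-degree(F)=0, level(F)=1, enqueue
  process H: level=0
    H->B: in-degree(B)=0, level(B)=1, enqueue
  process G: level=1
  process F: level=1
    F->C: in-degree(C)=0, level(C)=2, enqueue
  process B: level=1
  process C: level=2
All levels: A:0, B:1, C:2, D:0, E:0, F:1, G:1, H:0
max level = 2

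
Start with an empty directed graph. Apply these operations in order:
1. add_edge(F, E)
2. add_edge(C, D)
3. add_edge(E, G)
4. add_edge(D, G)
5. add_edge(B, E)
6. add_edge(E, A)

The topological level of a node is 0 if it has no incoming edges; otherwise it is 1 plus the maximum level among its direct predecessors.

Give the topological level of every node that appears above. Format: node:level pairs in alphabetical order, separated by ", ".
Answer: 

Op 1: add_edge(F, E). Edges now: 1
Op 2: add_edge(C, D). Edges now: 2
Op 3: add_edge(E, G). Edges now: 3
Op 4: add_edge(D, G). Edges now: 4
Op 5: add_edge(B, E). Edges now: 5
Op 6: add_edge(E, A). Edges now: 6
Compute levels (Kahn BFS):
  sources (in-degree 0): B, C, F
  process B: level=0
    B->E: in-degree(E)=1, level(E)>=1
  process C: level=0
    C->D: in-degree(D)=0, level(D)=1, enqueue
  process F: level=0
    F->E: in-degree(E)=0, level(E)=1, enqueue
  process D: level=1
    D->G: in-degree(G)=1, level(G)>=2
  process E: level=1
    E->A: in-degree(A)=0, level(A)=2, enqueue
    E->G: in-degree(G)=0, level(G)=2, enqueue
  process A: level=2
  process G: level=2
All levels: A:2, B:0, C:0, D:1, E:1, F:0, G:2

Answer: A:2, B:0, C:0, D:1, E:1, F:0, G:2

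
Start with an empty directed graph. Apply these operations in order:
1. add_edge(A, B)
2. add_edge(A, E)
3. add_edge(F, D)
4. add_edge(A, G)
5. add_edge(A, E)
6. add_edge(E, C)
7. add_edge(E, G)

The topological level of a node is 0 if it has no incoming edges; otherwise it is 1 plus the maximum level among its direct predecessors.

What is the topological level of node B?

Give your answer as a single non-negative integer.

Answer: 1

Derivation:
Op 1: add_edge(A, B). Edges now: 1
Op 2: add_edge(A, E). Edges now: 2
Op 3: add_edge(F, D). Edges now: 3
Op 4: add_edge(A, G). Edges now: 4
Op 5: add_edge(A, E) (duplicate, no change). Edges now: 4
Op 6: add_edge(E, C). Edges now: 5
Op 7: add_edge(E, G). Edges now: 6
Compute levels (Kahn BFS):
  sources (in-degree 0): A, F
  process A: level=0
    A->B: in-degree(B)=0, level(B)=1, enqueue
    A->E: in-degree(E)=0, level(E)=1, enqueue
    A->G: in-degree(G)=1, level(G)>=1
  process F: level=0
    F->D: in-degree(D)=0, level(D)=1, enqueue
  process B: level=1
  process E: level=1
    E->C: in-degree(C)=0, level(C)=2, enqueue
    E->G: in-degree(G)=0, level(G)=2, enqueue
  process D: level=1
  process C: level=2
  process G: level=2
All levels: A:0, B:1, C:2, D:1, E:1, F:0, G:2
level(B) = 1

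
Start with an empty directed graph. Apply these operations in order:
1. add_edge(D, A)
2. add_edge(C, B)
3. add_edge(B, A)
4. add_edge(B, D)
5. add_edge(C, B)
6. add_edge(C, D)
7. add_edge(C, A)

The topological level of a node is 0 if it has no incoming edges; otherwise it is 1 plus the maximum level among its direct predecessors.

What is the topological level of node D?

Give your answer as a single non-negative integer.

Op 1: add_edge(D, A). Edges now: 1
Op 2: add_edge(C, B). Edges now: 2
Op 3: add_edge(B, A). Edges now: 3
Op 4: add_edge(B, D). Edges now: 4
Op 5: add_edge(C, B) (duplicate, no change). Edges now: 4
Op 6: add_edge(C, D). Edges now: 5
Op 7: add_edge(C, A). Edges now: 6
Compute levels (Kahn BFS):
  sources (in-degree 0): C
  process C: level=0
    C->A: in-degree(A)=2, level(A)>=1
    C->B: in-degree(B)=0, level(B)=1, enqueue
    C->D: in-degree(D)=1, level(D)>=1
  process B: level=1
    B->A: in-degree(A)=1, level(A)>=2
    B->D: in-degree(D)=0, level(D)=2, enqueue
  process D: level=2
    D->A: in-degree(A)=0, level(A)=3, enqueue
  process A: level=3
All levels: A:3, B:1, C:0, D:2
level(D) = 2

Answer: 2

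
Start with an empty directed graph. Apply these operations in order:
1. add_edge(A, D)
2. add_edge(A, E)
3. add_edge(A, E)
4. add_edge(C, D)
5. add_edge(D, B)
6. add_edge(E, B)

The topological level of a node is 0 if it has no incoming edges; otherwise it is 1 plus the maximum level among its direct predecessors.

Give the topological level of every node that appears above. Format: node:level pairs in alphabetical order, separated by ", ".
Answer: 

Op 1: add_edge(A, D). Edges now: 1
Op 2: add_edge(A, E). Edges now: 2
Op 3: add_edge(A, E) (duplicate, no change). Edges now: 2
Op 4: add_edge(C, D). Edges now: 3
Op 5: add_edge(D, B). Edges now: 4
Op 6: add_edge(E, B). Edges now: 5
Compute levels (Kahn BFS):
  sources (in-degree 0): A, C
  process A: level=0
    A->D: in-degree(D)=1, level(D)>=1
    A->E: in-degree(E)=0, level(E)=1, enqueue
  process C: level=0
    C->D: in-degree(D)=0, level(D)=1, enqueue
  process E: level=1
    E->B: in-degree(B)=1, level(B)>=2
  process D: level=1
    D->B: in-degree(B)=0, level(B)=2, enqueue
  process B: level=2
All levels: A:0, B:2, C:0, D:1, E:1

Answer: A:0, B:2, C:0, D:1, E:1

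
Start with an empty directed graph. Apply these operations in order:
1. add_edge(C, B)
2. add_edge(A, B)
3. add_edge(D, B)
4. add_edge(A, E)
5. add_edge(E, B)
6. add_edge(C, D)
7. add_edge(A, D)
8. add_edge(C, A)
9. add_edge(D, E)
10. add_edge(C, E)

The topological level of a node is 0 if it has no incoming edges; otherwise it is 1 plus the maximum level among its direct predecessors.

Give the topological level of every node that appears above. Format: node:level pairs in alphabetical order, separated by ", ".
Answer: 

Answer: A:1, B:4, C:0, D:2, E:3

Derivation:
Op 1: add_edge(C, B). Edges now: 1
Op 2: add_edge(A, B). Edges now: 2
Op 3: add_edge(D, B). Edges now: 3
Op 4: add_edge(A, E). Edges now: 4
Op 5: add_edge(E, B). Edges now: 5
Op 6: add_edge(C, D). Edges now: 6
Op 7: add_edge(A, D). Edges now: 7
Op 8: add_edge(C, A). Edges now: 8
Op 9: add_edge(D, E). Edges now: 9
Op 10: add_edge(C, E). Edges now: 10
Compute levels (Kahn BFS):
  sources (in-degree 0): C
  process C: level=0
    C->A: in-degree(A)=0, level(A)=1, enqueue
    C->B: in-degree(B)=3, level(B)>=1
    C->D: in-degree(D)=1, level(D)>=1
    C->E: in-degree(E)=2, level(E)>=1
  process A: level=1
    A->B: in-degree(B)=2, level(B)>=2
    A->D: in-degree(D)=0, level(D)=2, enqueue
    A->E: in-degree(E)=1, level(E)>=2
  process D: level=2
    D->B: in-degree(B)=1, level(B)>=3
    D->E: in-degree(E)=0, level(E)=3, enqueue
  process E: level=3
    E->B: in-degree(B)=0, level(B)=4, enqueue
  process B: level=4
All levels: A:1, B:4, C:0, D:2, E:3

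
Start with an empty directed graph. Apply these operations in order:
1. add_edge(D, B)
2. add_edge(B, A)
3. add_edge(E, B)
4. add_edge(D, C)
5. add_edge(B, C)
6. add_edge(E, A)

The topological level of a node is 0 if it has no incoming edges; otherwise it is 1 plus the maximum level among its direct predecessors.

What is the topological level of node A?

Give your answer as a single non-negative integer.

Answer: 2

Derivation:
Op 1: add_edge(D, B). Edges now: 1
Op 2: add_edge(B, A). Edges now: 2
Op 3: add_edge(E, B). Edges now: 3
Op 4: add_edge(D, C). Edges now: 4
Op 5: add_edge(B, C). Edges now: 5
Op 6: add_edge(E, A). Edges now: 6
Compute levels (Kahn BFS):
  sources (in-degree 0): D, E
  process D: level=0
    D->B: in-degree(B)=1, level(B)>=1
    D->C: in-degree(C)=1, level(C)>=1
  process E: level=0
    E->A: in-degree(A)=1, level(A)>=1
    E->B: in-degree(B)=0, level(B)=1, enqueue
  process B: level=1
    B->A: in-degree(A)=0, level(A)=2, enqueue
    B->C: in-degree(C)=0, level(C)=2, enqueue
  process A: level=2
  process C: level=2
All levels: A:2, B:1, C:2, D:0, E:0
level(A) = 2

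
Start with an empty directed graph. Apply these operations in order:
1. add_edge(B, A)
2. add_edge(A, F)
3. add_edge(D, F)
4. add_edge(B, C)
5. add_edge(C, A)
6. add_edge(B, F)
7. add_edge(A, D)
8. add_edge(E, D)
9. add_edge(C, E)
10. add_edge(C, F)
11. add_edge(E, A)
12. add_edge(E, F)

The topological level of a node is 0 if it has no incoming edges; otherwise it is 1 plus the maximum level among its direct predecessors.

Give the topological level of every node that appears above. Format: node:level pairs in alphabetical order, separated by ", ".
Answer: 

Op 1: add_edge(B, A). Edges now: 1
Op 2: add_edge(A, F). Edges now: 2
Op 3: add_edge(D, F). Edges now: 3
Op 4: add_edge(B, C). Edges now: 4
Op 5: add_edge(C, A). Edges now: 5
Op 6: add_edge(B, F). Edges now: 6
Op 7: add_edge(A, D). Edges now: 7
Op 8: add_edge(E, D). Edges now: 8
Op 9: add_edge(C, E). Edges now: 9
Op 10: add_edge(C, F). Edges now: 10
Op 11: add_edge(E, A). Edges now: 11
Op 12: add_edge(E, F). Edges now: 12
Compute levels (Kahn BFS):
  sources (in-degree 0): B
  process B: level=0
    B->A: in-degree(A)=2, level(A)>=1
    B->C: in-degree(C)=0, level(C)=1, enqueue
    B->F: in-degree(F)=4, level(F)>=1
  process C: level=1
    C->A: in-degree(A)=1, level(A)>=2
    C->E: in-degree(E)=0, level(E)=2, enqueue
    C->F: in-degree(F)=3, level(F)>=2
  process E: level=2
    E->A: in-degree(A)=0, level(A)=3, enqueue
    E->D: in-degree(D)=1, level(D)>=3
    E->F: in-degree(F)=2, level(F)>=3
  process A: level=3
    A->D: in-degree(D)=0, level(D)=4, enqueue
    A->F: in-degree(F)=1, level(F)>=4
  process D: level=4
    D->F: in-degree(F)=0, level(F)=5, enqueue
  process F: level=5
All levels: A:3, B:0, C:1, D:4, E:2, F:5

Answer: A:3, B:0, C:1, D:4, E:2, F:5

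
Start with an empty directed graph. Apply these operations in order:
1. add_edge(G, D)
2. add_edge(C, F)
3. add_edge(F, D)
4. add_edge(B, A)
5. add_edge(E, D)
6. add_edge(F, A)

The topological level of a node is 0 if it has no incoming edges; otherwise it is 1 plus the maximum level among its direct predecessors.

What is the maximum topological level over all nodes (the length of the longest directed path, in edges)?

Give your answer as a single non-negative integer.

Answer: 2

Derivation:
Op 1: add_edge(G, D). Edges now: 1
Op 2: add_edge(C, F). Edges now: 2
Op 3: add_edge(F, D). Edges now: 3
Op 4: add_edge(B, A). Edges now: 4
Op 5: add_edge(E, D). Edges now: 5
Op 6: add_edge(F, A). Edges now: 6
Compute levels (Kahn BFS):
  sources (in-degree 0): B, C, E, G
  process B: level=0
    B->A: in-degree(A)=1, level(A)>=1
  process C: level=0
    C->F: in-degree(F)=0, level(F)=1, enqueue
  process E: level=0
    E->D: in-degree(D)=2, level(D)>=1
  process G: level=0
    G->D: in-degree(D)=1, level(D)>=1
  process F: level=1
    F->A: in-degree(A)=0, level(A)=2, enqueue
    F->D: in-degree(D)=0, level(D)=2, enqueue
  process A: level=2
  process D: level=2
All levels: A:2, B:0, C:0, D:2, E:0, F:1, G:0
max level = 2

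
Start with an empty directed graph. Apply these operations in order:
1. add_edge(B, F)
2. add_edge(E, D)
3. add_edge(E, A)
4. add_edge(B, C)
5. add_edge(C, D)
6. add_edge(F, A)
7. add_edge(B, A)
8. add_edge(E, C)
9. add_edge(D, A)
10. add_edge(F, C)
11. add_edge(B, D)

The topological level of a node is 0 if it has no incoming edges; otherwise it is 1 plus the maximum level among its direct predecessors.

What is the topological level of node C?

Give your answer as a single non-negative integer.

Answer: 2

Derivation:
Op 1: add_edge(B, F). Edges now: 1
Op 2: add_edge(E, D). Edges now: 2
Op 3: add_edge(E, A). Edges now: 3
Op 4: add_edge(B, C). Edges now: 4
Op 5: add_edge(C, D). Edges now: 5
Op 6: add_edge(F, A). Edges now: 6
Op 7: add_edge(B, A). Edges now: 7
Op 8: add_edge(E, C). Edges now: 8
Op 9: add_edge(D, A). Edges now: 9
Op 10: add_edge(F, C). Edges now: 10
Op 11: add_edge(B, D). Edges now: 11
Compute levels (Kahn BFS):
  sources (in-degree 0): B, E
  process B: level=0
    B->A: in-degree(A)=3, level(A)>=1
    B->C: in-degree(C)=2, level(C)>=1
    B->D: in-degree(D)=2, level(D)>=1
    B->F: in-degree(F)=0, level(F)=1, enqueue
  process E: level=0
    E->A: in-degree(A)=2, level(A)>=1
    E->C: in-degree(C)=1, level(C)>=1
    E->D: in-degree(D)=1, level(D)>=1
  process F: level=1
    F->A: in-degree(A)=1, level(A)>=2
    F->C: in-degree(C)=0, level(C)=2, enqueue
  process C: level=2
    C->D: in-degree(D)=0, level(D)=3, enqueue
  process D: level=3
    D->A: in-degree(A)=0, level(A)=4, enqueue
  process A: level=4
All levels: A:4, B:0, C:2, D:3, E:0, F:1
level(C) = 2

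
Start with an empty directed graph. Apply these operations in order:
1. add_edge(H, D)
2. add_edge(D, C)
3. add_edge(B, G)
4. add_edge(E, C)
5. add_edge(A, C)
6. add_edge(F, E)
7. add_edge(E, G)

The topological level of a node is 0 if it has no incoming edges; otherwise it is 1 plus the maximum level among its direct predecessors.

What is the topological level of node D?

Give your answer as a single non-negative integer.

Answer: 1

Derivation:
Op 1: add_edge(H, D). Edges now: 1
Op 2: add_edge(D, C). Edges now: 2
Op 3: add_edge(B, G). Edges now: 3
Op 4: add_edge(E, C). Edges now: 4
Op 5: add_edge(A, C). Edges now: 5
Op 6: add_edge(F, E). Edges now: 6
Op 7: add_edge(E, G). Edges now: 7
Compute levels (Kahn BFS):
  sources (in-degree 0): A, B, F, H
  process A: level=0
    A->C: in-degree(C)=2, level(C)>=1
  process B: level=0
    B->G: in-degree(G)=1, level(G)>=1
  process F: level=0
    F->E: in-degree(E)=0, level(E)=1, enqueue
  process H: level=0
    H->D: in-degree(D)=0, level(D)=1, enqueue
  process E: level=1
    E->C: in-degree(C)=1, level(C)>=2
    E->G: in-degree(G)=0, level(G)=2, enqueue
  process D: level=1
    D->C: in-degree(C)=0, level(C)=2, enqueue
  process G: level=2
  process C: level=2
All levels: A:0, B:0, C:2, D:1, E:1, F:0, G:2, H:0
level(D) = 1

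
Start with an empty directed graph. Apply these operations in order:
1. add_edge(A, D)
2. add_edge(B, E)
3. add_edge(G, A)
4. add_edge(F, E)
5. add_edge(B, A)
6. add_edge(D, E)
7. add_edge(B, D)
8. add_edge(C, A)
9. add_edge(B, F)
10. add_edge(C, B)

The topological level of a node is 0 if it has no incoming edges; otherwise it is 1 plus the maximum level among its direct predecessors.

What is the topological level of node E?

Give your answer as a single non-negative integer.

Op 1: add_edge(A, D). Edges now: 1
Op 2: add_edge(B, E). Edges now: 2
Op 3: add_edge(G, A). Edges now: 3
Op 4: add_edge(F, E). Edges now: 4
Op 5: add_edge(B, A). Edges now: 5
Op 6: add_edge(D, E). Edges now: 6
Op 7: add_edge(B, D). Edges now: 7
Op 8: add_edge(C, A). Edges now: 8
Op 9: add_edge(B, F). Edges now: 9
Op 10: add_edge(C, B). Edges now: 10
Compute levels (Kahn BFS):
  sources (in-degree 0): C, G
  process C: level=0
    C->A: in-degree(A)=2, level(A)>=1
    C->B: in-degree(B)=0, level(B)=1, enqueue
  process G: level=0
    G->A: in-degree(A)=1, level(A)>=1
  process B: level=1
    B->A: in-degree(A)=0, level(A)=2, enqueue
    B->D: in-degree(D)=1, level(D)>=2
    B->E: in-degree(E)=2, level(E)>=2
    B->F: in-degree(F)=0, level(F)=2, enqueue
  process A: level=2
    A->D: in-degree(D)=0, level(D)=3, enqueue
  process F: level=2
    F->E: in-degree(E)=1, level(E)>=3
  process D: level=3
    D->E: in-degree(E)=0, level(E)=4, enqueue
  process E: level=4
All levels: A:2, B:1, C:0, D:3, E:4, F:2, G:0
level(E) = 4

Answer: 4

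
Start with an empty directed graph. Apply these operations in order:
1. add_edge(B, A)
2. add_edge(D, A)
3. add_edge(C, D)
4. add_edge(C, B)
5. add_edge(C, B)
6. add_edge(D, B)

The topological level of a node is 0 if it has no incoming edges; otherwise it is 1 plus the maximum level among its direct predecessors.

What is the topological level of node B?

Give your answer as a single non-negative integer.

Answer: 2

Derivation:
Op 1: add_edge(B, A). Edges now: 1
Op 2: add_edge(D, A). Edges now: 2
Op 3: add_edge(C, D). Edges now: 3
Op 4: add_edge(C, B). Edges now: 4
Op 5: add_edge(C, B) (duplicate, no change). Edges now: 4
Op 6: add_edge(D, B). Edges now: 5
Compute levels (Kahn BFS):
  sources (in-degree 0): C
  process C: level=0
    C->B: in-degree(B)=1, level(B)>=1
    C->D: in-degree(D)=0, level(D)=1, enqueue
  process D: level=1
    D->A: in-degree(A)=1, level(A)>=2
    D->B: in-degree(B)=0, level(B)=2, enqueue
  process B: level=2
    B->A: in-degree(A)=0, level(A)=3, enqueue
  process A: level=3
All levels: A:3, B:2, C:0, D:1
level(B) = 2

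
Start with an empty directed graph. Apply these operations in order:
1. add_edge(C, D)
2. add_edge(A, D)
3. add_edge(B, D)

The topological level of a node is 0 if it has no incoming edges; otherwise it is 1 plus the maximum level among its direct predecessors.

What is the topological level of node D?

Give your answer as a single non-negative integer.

Answer: 1

Derivation:
Op 1: add_edge(C, D). Edges now: 1
Op 2: add_edge(A, D). Edges now: 2
Op 3: add_edge(B, D). Edges now: 3
Compute levels (Kahn BFS):
  sources (in-degree 0): A, B, C
  process A: level=0
    A->D: in-degree(D)=2, level(D)>=1
  process B: level=0
    B->D: in-degree(D)=1, level(D)>=1
  process C: level=0
    C->D: in-degree(D)=0, level(D)=1, enqueue
  process D: level=1
All levels: A:0, B:0, C:0, D:1
level(D) = 1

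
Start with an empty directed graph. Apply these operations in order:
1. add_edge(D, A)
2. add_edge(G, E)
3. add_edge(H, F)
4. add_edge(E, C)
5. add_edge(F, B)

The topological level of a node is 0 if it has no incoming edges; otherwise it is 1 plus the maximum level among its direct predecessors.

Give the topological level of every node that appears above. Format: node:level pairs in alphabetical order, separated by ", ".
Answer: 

Op 1: add_edge(D, A). Edges now: 1
Op 2: add_edge(G, E). Edges now: 2
Op 3: add_edge(H, F). Edges now: 3
Op 4: add_edge(E, C). Edges now: 4
Op 5: add_edge(F, B). Edges now: 5
Compute levels (Kahn BFS):
  sources (in-degree 0): D, G, H
  process D: level=0
    D->A: in-degree(A)=0, level(A)=1, enqueue
  process G: level=0
    G->E: in-degree(E)=0, level(E)=1, enqueue
  process H: level=0
    H->F: in-degree(F)=0, level(F)=1, enqueue
  process A: level=1
  process E: level=1
    E->C: in-degree(C)=0, level(C)=2, enqueue
  process F: level=1
    F->B: in-degree(B)=0, level(B)=2, enqueue
  process C: level=2
  process B: level=2
All levels: A:1, B:2, C:2, D:0, E:1, F:1, G:0, H:0

Answer: A:1, B:2, C:2, D:0, E:1, F:1, G:0, H:0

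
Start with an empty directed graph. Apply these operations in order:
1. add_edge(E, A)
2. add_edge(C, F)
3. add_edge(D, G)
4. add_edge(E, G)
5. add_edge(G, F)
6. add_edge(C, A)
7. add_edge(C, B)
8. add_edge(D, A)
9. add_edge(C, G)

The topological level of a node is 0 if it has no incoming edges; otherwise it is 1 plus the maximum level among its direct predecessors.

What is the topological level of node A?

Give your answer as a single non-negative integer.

Answer: 1

Derivation:
Op 1: add_edge(E, A). Edges now: 1
Op 2: add_edge(C, F). Edges now: 2
Op 3: add_edge(D, G). Edges now: 3
Op 4: add_edge(E, G). Edges now: 4
Op 5: add_edge(G, F). Edges now: 5
Op 6: add_edge(C, A). Edges now: 6
Op 7: add_edge(C, B). Edges now: 7
Op 8: add_edge(D, A). Edges now: 8
Op 9: add_edge(C, G). Edges now: 9
Compute levels (Kahn BFS):
  sources (in-degree 0): C, D, E
  process C: level=0
    C->A: in-degree(A)=2, level(A)>=1
    C->B: in-degree(B)=0, level(B)=1, enqueue
    C->F: in-degree(F)=1, level(F)>=1
    C->G: in-degree(G)=2, level(G)>=1
  process D: level=0
    D->A: in-degree(A)=1, level(A)>=1
    D->G: in-degree(G)=1, level(G)>=1
  process E: level=0
    E->A: in-degree(A)=0, level(A)=1, enqueue
    E->G: in-degree(G)=0, level(G)=1, enqueue
  process B: level=1
  process A: level=1
  process G: level=1
    G->F: in-degree(F)=0, level(F)=2, enqueue
  process F: level=2
All levels: A:1, B:1, C:0, D:0, E:0, F:2, G:1
level(A) = 1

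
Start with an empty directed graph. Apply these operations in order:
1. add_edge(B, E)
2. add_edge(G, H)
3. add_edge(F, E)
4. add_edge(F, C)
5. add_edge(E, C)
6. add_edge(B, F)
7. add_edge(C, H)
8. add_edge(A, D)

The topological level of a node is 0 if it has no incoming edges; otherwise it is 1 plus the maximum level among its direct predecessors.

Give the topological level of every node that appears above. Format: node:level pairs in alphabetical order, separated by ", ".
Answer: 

Answer: A:0, B:0, C:3, D:1, E:2, F:1, G:0, H:4

Derivation:
Op 1: add_edge(B, E). Edges now: 1
Op 2: add_edge(G, H). Edges now: 2
Op 3: add_edge(F, E). Edges now: 3
Op 4: add_edge(F, C). Edges now: 4
Op 5: add_edge(E, C). Edges now: 5
Op 6: add_edge(B, F). Edges now: 6
Op 7: add_edge(C, H). Edges now: 7
Op 8: add_edge(A, D). Edges now: 8
Compute levels (Kahn BFS):
  sources (in-degree 0): A, B, G
  process A: level=0
    A->D: in-degree(D)=0, level(D)=1, enqueue
  process B: level=0
    B->E: in-degree(E)=1, level(E)>=1
    B->F: in-degree(F)=0, level(F)=1, enqueue
  process G: level=0
    G->H: in-degree(H)=1, level(H)>=1
  process D: level=1
  process F: level=1
    F->C: in-degree(C)=1, level(C)>=2
    F->E: in-degree(E)=0, level(E)=2, enqueue
  process E: level=2
    E->C: in-degree(C)=0, level(C)=3, enqueue
  process C: level=3
    C->H: in-degree(H)=0, level(H)=4, enqueue
  process H: level=4
All levels: A:0, B:0, C:3, D:1, E:2, F:1, G:0, H:4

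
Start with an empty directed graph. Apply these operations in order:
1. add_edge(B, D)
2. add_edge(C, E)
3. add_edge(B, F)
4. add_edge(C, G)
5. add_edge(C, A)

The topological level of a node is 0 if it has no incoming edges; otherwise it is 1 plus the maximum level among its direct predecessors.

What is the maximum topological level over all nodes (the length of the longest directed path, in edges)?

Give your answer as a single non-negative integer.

Answer: 1

Derivation:
Op 1: add_edge(B, D). Edges now: 1
Op 2: add_edge(C, E). Edges now: 2
Op 3: add_edge(B, F). Edges now: 3
Op 4: add_edge(C, G). Edges now: 4
Op 5: add_edge(C, A). Edges now: 5
Compute levels (Kahn BFS):
  sources (in-degree 0): B, C
  process B: level=0
    B->D: in-degree(D)=0, level(D)=1, enqueue
    B->F: in-degree(F)=0, level(F)=1, enqueue
  process C: level=0
    C->A: in-degree(A)=0, level(A)=1, enqueue
    C->E: in-degree(E)=0, level(E)=1, enqueue
    C->G: in-degree(G)=0, level(G)=1, enqueue
  process D: level=1
  process F: level=1
  process A: level=1
  process E: level=1
  process G: level=1
All levels: A:1, B:0, C:0, D:1, E:1, F:1, G:1
max level = 1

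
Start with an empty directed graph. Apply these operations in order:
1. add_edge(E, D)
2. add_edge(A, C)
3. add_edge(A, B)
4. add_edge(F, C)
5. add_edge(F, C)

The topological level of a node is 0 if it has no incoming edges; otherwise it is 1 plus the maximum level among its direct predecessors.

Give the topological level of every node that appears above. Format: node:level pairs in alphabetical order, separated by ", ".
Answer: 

Answer: A:0, B:1, C:1, D:1, E:0, F:0

Derivation:
Op 1: add_edge(E, D). Edges now: 1
Op 2: add_edge(A, C). Edges now: 2
Op 3: add_edge(A, B). Edges now: 3
Op 4: add_edge(F, C). Edges now: 4
Op 5: add_edge(F, C) (duplicate, no change). Edges now: 4
Compute levels (Kahn BFS):
  sources (in-degree 0): A, E, F
  process A: level=0
    A->B: in-degree(B)=0, level(B)=1, enqueue
    A->C: in-degree(C)=1, level(C)>=1
  process E: level=0
    E->D: in-degree(D)=0, level(D)=1, enqueue
  process F: level=0
    F->C: in-degree(C)=0, level(C)=1, enqueue
  process B: level=1
  process D: level=1
  process C: level=1
All levels: A:0, B:1, C:1, D:1, E:0, F:0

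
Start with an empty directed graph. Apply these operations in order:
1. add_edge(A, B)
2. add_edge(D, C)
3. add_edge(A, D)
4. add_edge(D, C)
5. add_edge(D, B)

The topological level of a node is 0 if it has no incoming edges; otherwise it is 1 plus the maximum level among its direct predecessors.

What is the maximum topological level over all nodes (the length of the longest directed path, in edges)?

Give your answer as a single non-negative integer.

Answer: 2

Derivation:
Op 1: add_edge(A, B). Edges now: 1
Op 2: add_edge(D, C). Edges now: 2
Op 3: add_edge(A, D). Edges now: 3
Op 4: add_edge(D, C) (duplicate, no change). Edges now: 3
Op 5: add_edge(D, B). Edges now: 4
Compute levels (Kahn BFS):
  sources (in-degree 0): A
  process A: level=0
    A->B: in-degree(B)=1, level(B)>=1
    A->D: in-degree(D)=0, level(D)=1, enqueue
  process D: level=1
    D->B: in-degree(B)=0, level(B)=2, enqueue
    D->C: in-degree(C)=0, level(C)=2, enqueue
  process B: level=2
  process C: level=2
All levels: A:0, B:2, C:2, D:1
max level = 2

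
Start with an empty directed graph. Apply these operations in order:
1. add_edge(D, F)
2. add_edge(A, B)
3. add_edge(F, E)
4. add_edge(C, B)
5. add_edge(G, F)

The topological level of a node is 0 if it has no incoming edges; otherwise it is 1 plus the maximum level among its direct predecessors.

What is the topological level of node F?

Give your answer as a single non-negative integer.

Answer: 1

Derivation:
Op 1: add_edge(D, F). Edges now: 1
Op 2: add_edge(A, B). Edges now: 2
Op 3: add_edge(F, E). Edges now: 3
Op 4: add_edge(C, B). Edges now: 4
Op 5: add_edge(G, F). Edges now: 5
Compute levels (Kahn BFS):
  sources (in-degree 0): A, C, D, G
  process A: level=0
    A->B: in-degree(B)=1, level(B)>=1
  process C: level=0
    C->B: in-degree(B)=0, level(B)=1, enqueue
  process D: level=0
    D->F: in-degree(F)=1, level(F)>=1
  process G: level=0
    G->F: in-degree(F)=0, level(F)=1, enqueue
  process B: level=1
  process F: level=1
    F->E: in-degree(E)=0, level(E)=2, enqueue
  process E: level=2
All levels: A:0, B:1, C:0, D:0, E:2, F:1, G:0
level(F) = 1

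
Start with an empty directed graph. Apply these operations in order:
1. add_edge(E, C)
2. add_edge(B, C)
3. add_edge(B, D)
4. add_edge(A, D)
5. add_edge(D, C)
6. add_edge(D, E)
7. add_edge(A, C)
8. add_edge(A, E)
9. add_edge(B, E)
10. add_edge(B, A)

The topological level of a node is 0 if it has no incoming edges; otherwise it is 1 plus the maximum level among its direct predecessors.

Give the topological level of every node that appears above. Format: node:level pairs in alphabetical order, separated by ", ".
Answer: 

Op 1: add_edge(E, C). Edges now: 1
Op 2: add_edge(B, C). Edges now: 2
Op 3: add_edge(B, D). Edges now: 3
Op 4: add_edge(A, D). Edges now: 4
Op 5: add_edge(D, C). Edges now: 5
Op 6: add_edge(D, E). Edges now: 6
Op 7: add_edge(A, C). Edges now: 7
Op 8: add_edge(A, E). Edges now: 8
Op 9: add_edge(B, E). Edges now: 9
Op 10: add_edge(B, A). Edges now: 10
Compute levels (Kahn BFS):
  sources (in-degree 0): B
  process B: level=0
    B->A: in-degree(A)=0, level(A)=1, enqueue
    B->C: in-degree(C)=3, level(C)>=1
    B->D: in-degree(D)=1, level(D)>=1
    B->E: in-degree(E)=2, level(E)>=1
  process A: level=1
    A->C: in-degree(C)=2, level(C)>=2
    A->D: in-degree(D)=0, level(D)=2, enqueue
    A->E: in-degree(E)=1, level(E)>=2
  process D: level=2
    D->C: in-degree(C)=1, level(C)>=3
    D->E: in-degree(E)=0, level(E)=3, enqueue
  process E: level=3
    E->C: in-degree(C)=0, level(C)=4, enqueue
  process C: level=4
All levels: A:1, B:0, C:4, D:2, E:3

Answer: A:1, B:0, C:4, D:2, E:3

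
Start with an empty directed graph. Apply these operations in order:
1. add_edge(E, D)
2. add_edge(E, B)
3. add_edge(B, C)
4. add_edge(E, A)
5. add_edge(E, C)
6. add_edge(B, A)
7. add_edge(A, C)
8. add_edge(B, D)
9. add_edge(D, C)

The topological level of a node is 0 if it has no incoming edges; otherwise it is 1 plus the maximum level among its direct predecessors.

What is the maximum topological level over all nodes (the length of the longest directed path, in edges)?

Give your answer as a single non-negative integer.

Op 1: add_edge(E, D). Edges now: 1
Op 2: add_edge(E, B). Edges now: 2
Op 3: add_edge(B, C). Edges now: 3
Op 4: add_edge(E, A). Edges now: 4
Op 5: add_edge(E, C). Edges now: 5
Op 6: add_edge(B, A). Edges now: 6
Op 7: add_edge(A, C). Edges now: 7
Op 8: add_edge(B, D). Edges now: 8
Op 9: add_edge(D, C). Edges now: 9
Compute levels (Kahn BFS):
  sources (in-degree 0): E
  process E: level=0
    E->A: in-degree(A)=1, level(A)>=1
    E->B: in-degree(B)=0, level(B)=1, enqueue
    E->C: in-degree(C)=3, level(C)>=1
    E->D: in-degree(D)=1, level(D)>=1
  process B: level=1
    B->A: in-degree(A)=0, level(A)=2, enqueue
    B->C: in-degree(C)=2, level(C)>=2
    B->D: in-degree(D)=0, level(D)=2, enqueue
  process A: level=2
    A->C: in-degree(C)=1, level(C)>=3
  process D: level=2
    D->C: in-degree(C)=0, level(C)=3, enqueue
  process C: level=3
All levels: A:2, B:1, C:3, D:2, E:0
max level = 3

Answer: 3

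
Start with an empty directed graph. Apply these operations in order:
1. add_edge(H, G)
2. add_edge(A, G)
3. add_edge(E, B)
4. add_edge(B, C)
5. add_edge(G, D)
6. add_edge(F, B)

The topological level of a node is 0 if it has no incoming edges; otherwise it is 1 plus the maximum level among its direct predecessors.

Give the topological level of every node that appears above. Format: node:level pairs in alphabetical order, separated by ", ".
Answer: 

Op 1: add_edge(H, G). Edges now: 1
Op 2: add_edge(A, G). Edges now: 2
Op 3: add_edge(E, B). Edges now: 3
Op 4: add_edge(B, C). Edges now: 4
Op 5: add_edge(G, D). Edges now: 5
Op 6: add_edge(F, B). Edges now: 6
Compute levels (Kahn BFS):
  sources (in-degree 0): A, E, F, H
  process A: level=0
    A->G: in-degree(G)=1, level(G)>=1
  process E: level=0
    E->B: in-degree(B)=1, level(B)>=1
  process F: level=0
    F->B: in-degree(B)=0, level(B)=1, enqueue
  process H: level=0
    H->G: in-degree(G)=0, level(G)=1, enqueue
  process B: level=1
    B->C: in-degree(C)=0, level(C)=2, enqueue
  process G: level=1
    G->D: in-degree(D)=0, level(D)=2, enqueue
  process C: level=2
  process D: level=2
All levels: A:0, B:1, C:2, D:2, E:0, F:0, G:1, H:0

Answer: A:0, B:1, C:2, D:2, E:0, F:0, G:1, H:0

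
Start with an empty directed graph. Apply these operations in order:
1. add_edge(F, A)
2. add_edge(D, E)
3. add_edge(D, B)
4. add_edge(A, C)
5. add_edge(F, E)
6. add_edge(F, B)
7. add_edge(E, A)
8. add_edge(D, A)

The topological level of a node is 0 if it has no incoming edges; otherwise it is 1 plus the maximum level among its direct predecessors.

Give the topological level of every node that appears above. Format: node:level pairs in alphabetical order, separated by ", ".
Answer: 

Op 1: add_edge(F, A). Edges now: 1
Op 2: add_edge(D, E). Edges now: 2
Op 3: add_edge(D, B). Edges now: 3
Op 4: add_edge(A, C). Edges now: 4
Op 5: add_edge(F, E). Edges now: 5
Op 6: add_edge(F, B). Edges now: 6
Op 7: add_edge(E, A). Edges now: 7
Op 8: add_edge(D, A). Edges now: 8
Compute levels (Kahn BFS):
  sources (in-degree 0): D, F
  process D: level=0
    D->A: in-degree(A)=2, level(A)>=1
    D->B: in-degree(B)=1, level(B)>=1
    D->E: in-degree(E)=1, level(E)>=1
  process F: level=0
    F->A: in-degree(A)=1, level(A)>=1
    F->B: in-degree(B)=0, level(B)=1, enqueue
    F->E: in-degree(E)=0, level(E)=1, enqueue
  process B: level=1
  process E: level=1
    E->A: in-degree(A)=0, level(A)=2, enqueue
  process A: level=2
    A->C: in-degree(C)=0, level(C)=3, enqueue
  process C: level=3
All levels: A:2, B:1, C:3, D:0, E:1, F:0

Answer: A:2, B:1, C:3, D:0, E:1, F:0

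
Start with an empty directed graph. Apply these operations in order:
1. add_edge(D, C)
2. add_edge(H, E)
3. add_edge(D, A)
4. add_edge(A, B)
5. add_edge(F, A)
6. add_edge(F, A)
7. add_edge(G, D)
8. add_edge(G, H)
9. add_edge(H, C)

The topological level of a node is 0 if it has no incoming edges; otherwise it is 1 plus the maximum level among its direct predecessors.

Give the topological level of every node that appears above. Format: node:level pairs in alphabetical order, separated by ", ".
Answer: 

Answer: A:2, B:3, C:2, D:1, E:2, F:0, G:0, H:1

Derivation:
Op 1: add_edge(D, C). Edges now: 1
Op 2: add_edge(H, E). Edges now: 2
Op 3: add_edge(D, A). Edges now: 3
Op 4: add_edge(A, B). Edges now: 4
Op 5: add_edge(F, A). Edges now: 5
Op 6: add_edge(F, A) (duplicate, no change). Edges now: 5
Op 7: add_edge(G, D). Edges now: 6
Op 8: add_edge(G, H). Edges now: 7
Op 9: add_edge(H, C). Edges now: 8
Compute levels (Kahn BFS):
  sources (in-degree 0): F, G
  process F: level=0
    F->A: in-degree(A)=1, level(A)>=1
  process G: level=0
    G->D: in-degree(D)=0, level(D)=1, enqueue
    G->H: in-degree(H)=0, level(H)=1, enqueue
  process D: level=1
    D->A: in-degree(A)=0, level(A)=2, enqueue
    D->C: in-degree(C)=1, level(C)>=2
  process H: level=1
    H->C: in-degree(C)=0, level(C)=2, enqueue
    H->E: in-degree(E)=0, level(E)=2, enqueue
  process A: level=2
    A->B: in-degree(B)=0, level(B)=3, enqueue
  process C: level=2
  process E: level=2
  process B: level=3
All levels: A:2, B:3, C:2, D:1, E:2, F:0, G:0, H:1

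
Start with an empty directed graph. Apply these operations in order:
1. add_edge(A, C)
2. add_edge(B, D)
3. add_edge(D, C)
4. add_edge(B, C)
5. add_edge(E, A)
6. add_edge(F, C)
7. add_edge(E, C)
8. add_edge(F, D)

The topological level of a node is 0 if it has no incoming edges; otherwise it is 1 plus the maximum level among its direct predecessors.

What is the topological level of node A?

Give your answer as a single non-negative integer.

Op 1: add_edge(A, C). Edges now: 1
Op 2: add_edge(B, D). Edges now: 2
Op 3: add_edge(D, C). Edges now: 3
Op 4: add_edge(B, C). Edges now: 4
Op 5: add_edge(E, A). Edges now: 5
Op 6: add_edge(F, C). Edges now: 6
Op 7: add_edge(E, C). Edges now: 7
Op 8: add_edge(F, D). Edges now: 8
Compute levels (Kahn BFS):
  sources (in-degree 0): B, E, F
  process B: level=0
    B->C: in-degree(C)=4, level(C)>=1
    B->D: in-degree(D)=1, level(D)>=1
  process E: level=0
    E->A: in-degree(A)=0, level(A)=1, enqueue
    E->C: in-degree(C)=3, level(C)>=1
  process F: level=0
    F->C: in-degree(C)=2, level(C)>=1
    F->D: in-degree(D)=0, level(D)=1, enqueue
  process A: level=1
    A->C: in-degree(C)=1, level(C)>=2
  process D: level=1
    D->C: in-degree(C)=0, level(C)=2, enqueue
  process C: level=2
All levels: A:1, B:0, C:2, D:1, E:0, F:0
level(A) = 1

Answer: 1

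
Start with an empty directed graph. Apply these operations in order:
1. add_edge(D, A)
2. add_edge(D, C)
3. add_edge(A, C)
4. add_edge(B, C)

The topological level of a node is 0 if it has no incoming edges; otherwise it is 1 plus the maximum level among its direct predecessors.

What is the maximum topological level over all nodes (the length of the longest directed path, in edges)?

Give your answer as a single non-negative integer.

Answer: 2

Derivation:
Op 1: add_edge(D, A). Edges now: 1
Op 2: add_edge(D, C). Edges now: 2
Op 3: add_edge(A, C). Edges now: 3
Op 4: add_edge(B, C). Edges now: 4
Compute levels (Kahn BFS):
  sources (in-degree 0): B, D
  process B: level=0
    B->C: in-degree(C)=2, level(C)>=1
  process D: level=0
    D->A: in-degree(A)=0, level(A)=1, enqueue
    D->C: in-degree(C)=1, level(C)>=1
  process A: level=1
    A->C: in-degree(C)=0, level(C)=2, enqueue
  process C: level=2
All levels: A:1, B:0, C:2, D:0
max level = 2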